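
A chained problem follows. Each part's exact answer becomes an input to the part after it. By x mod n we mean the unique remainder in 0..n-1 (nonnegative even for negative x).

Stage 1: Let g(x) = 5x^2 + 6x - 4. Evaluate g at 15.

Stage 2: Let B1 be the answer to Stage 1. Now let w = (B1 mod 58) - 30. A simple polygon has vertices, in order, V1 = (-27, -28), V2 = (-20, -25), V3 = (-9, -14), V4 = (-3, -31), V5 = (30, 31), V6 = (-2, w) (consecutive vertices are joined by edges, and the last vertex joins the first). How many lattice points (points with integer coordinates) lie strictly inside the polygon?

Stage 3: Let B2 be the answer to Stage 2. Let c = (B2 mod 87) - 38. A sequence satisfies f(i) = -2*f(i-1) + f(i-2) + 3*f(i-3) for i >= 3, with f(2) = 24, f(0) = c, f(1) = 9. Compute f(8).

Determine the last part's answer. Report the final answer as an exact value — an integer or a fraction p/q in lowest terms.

-33

Stage 1: 5*(15)^2 + 6*(15)^1 - 4 = (1125) + (90) + (-4) = 1211; answer 1211
Stage 2: B1 = 1211; w = 21; cross terms: (-27*-25 - -20*-28)=115, (-20*-14 - -9*-25)=55, (-9*-31 - -3*-14)=237, (-3*31 - 30*-31)=837, (30*21 - -2*31)=692, (-2*-28 - -27*21)=623; twice the area = |2559| = 2559; area = 2559/2; boundary points = 1 + 11 + 1 + 1 + 2 + 1 = 17; strictly interior points = area - boundary/2 + 1 = 1272; answer 1272
Stage 3: B2 = 1272; c = 16; f(3) = -2*(24) + 1*(9) + 3*(16) = 9; iterating: f(3)=9, f(4)=33, f(5)=15, f(6)=30, f(7)=54, f(8)=-33; answer -33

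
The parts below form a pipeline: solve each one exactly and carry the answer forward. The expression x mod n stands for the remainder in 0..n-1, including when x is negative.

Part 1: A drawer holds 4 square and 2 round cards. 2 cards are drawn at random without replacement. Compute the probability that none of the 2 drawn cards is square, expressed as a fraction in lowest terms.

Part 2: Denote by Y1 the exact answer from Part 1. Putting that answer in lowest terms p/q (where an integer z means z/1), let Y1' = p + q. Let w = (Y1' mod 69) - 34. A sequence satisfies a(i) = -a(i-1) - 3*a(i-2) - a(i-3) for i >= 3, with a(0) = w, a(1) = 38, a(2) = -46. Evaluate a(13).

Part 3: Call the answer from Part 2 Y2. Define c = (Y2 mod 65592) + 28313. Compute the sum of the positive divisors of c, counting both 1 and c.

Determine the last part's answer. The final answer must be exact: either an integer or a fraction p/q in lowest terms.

106240

Part 1: total draws C(6,2) = 15; favorable C(2,2) = 1; P = 1/15; answer 1/15
Part 2: Y1 = 1/15; threaded value p + q = 16; w = -18; a(3) = -1*(-46) - 3*(38) - 1*(-18) = -50; iterating: a(3)=-50, a(4)=150, a(5)=46, a(6)=-446, a(7)=158, a(8)=1134, a(9)=-1162, a(10)=-2398, a(11)=4750, a(12)=3606, a(13)=-15458; answer -15458
Part 3: Y2 = -15458; c = 78447; 78447 = 3 * 79 * 331; sigma = (1 + 3) * (1 + 79) * (1 + 331) = 4 * 80 * 332 = 106240; answer 106240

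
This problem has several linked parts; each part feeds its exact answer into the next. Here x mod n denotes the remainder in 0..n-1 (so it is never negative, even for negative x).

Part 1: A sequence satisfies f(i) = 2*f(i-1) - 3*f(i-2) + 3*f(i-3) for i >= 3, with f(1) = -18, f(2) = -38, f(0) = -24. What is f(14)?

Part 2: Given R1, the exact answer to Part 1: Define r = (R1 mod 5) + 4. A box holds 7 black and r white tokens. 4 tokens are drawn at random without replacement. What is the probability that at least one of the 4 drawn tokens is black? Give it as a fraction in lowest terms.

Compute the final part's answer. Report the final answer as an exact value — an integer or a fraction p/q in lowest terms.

140/143

Part 1: f(3) = 2*(-38) - 3*(-18) + 3*(-24) = -94; iterating: f(3)=-94, f(4)=-128, f(5)=-88, f(6)=-74, f(7)=-268, f(8)=-578, f(9)=-574, f(10)=-218, f(11)=-448, f(12)=-1964, f(13)=-3238, f(14)=-1928; answer -1928
Part 2: R1 = -1928; r = 6; total draws C(13,4) = 715; complement C(6,4) = 15; favorable 715 - 15 = 700; P = 140/143; answer 140/143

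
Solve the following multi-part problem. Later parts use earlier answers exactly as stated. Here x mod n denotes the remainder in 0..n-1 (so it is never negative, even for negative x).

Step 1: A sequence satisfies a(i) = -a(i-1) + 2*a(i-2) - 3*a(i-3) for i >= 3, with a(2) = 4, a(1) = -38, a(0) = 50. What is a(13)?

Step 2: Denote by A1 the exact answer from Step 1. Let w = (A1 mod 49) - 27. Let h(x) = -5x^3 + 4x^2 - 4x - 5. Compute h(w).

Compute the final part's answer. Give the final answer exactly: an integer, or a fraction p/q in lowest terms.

1243

Step 1: a(3) = -1*(4) + 2*(-38) - 3*(50) = -230; iterating: a(3)=-230, a(4)=352, a(5)=-824, a(6)=2218, a(7)=-4922, a(8)=11830, a(9)=-28328, a(10)=66754, a(11)=-158900, a(12)=377392, a(13)=-895454; answer -895454
Step 2: A1 = -895454; w = -6; -5*(-6)^3 + 4*(-6)^2 - 4*(-6)^1 - 5 = (1080) + (144) + (24) + (-5) = 1243; answer 1243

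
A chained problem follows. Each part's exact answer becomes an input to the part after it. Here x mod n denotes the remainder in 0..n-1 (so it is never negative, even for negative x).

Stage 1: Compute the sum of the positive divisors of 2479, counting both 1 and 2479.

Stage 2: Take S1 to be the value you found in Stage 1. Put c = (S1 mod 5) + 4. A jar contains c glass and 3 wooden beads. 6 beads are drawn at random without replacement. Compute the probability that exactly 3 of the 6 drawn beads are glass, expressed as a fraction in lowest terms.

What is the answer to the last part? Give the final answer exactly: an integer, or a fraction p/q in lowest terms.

Stage 1: 2479 = 37 * 67; sigma = (1 + 37) * (1 + 67) = 38 * 68 = 2584; answer 2584
Stage 2: S1 = 2584; c = 8; total draws C(11,6) = 462; favorable C(8,3)*C(3,3) = 56; P = 4/33; answer 4/33

4/33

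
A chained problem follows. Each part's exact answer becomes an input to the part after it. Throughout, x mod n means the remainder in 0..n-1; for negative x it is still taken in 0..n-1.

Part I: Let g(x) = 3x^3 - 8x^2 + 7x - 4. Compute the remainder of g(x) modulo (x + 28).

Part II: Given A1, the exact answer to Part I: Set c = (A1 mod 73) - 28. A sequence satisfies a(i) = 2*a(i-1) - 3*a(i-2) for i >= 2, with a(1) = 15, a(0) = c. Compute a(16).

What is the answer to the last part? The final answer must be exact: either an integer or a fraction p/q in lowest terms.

131091

Part I: remainder = value at the root: 3*(-28)^3 - 8*(-28)^2 + 7*(-28)^1 - 4 = (-65856) + (-6272) + (-196) + (-4) = -72328; answer -72328
Part II: A1 = -72328; c = -13; a(2) = 2*(15) - 3*(-13) = 69; iterating: a(2)=69, a(3)=93, a(4)=-21, a(5)=-321, a(6)=-579, a(7)=-195, a(8)=1347, a(9)=3279, a(10)=2517, a(11)=-4803, a(12)=-17157, a(13)=-19905, a(14)=11661, a(15)=83037, a(16)=131091; answer 131091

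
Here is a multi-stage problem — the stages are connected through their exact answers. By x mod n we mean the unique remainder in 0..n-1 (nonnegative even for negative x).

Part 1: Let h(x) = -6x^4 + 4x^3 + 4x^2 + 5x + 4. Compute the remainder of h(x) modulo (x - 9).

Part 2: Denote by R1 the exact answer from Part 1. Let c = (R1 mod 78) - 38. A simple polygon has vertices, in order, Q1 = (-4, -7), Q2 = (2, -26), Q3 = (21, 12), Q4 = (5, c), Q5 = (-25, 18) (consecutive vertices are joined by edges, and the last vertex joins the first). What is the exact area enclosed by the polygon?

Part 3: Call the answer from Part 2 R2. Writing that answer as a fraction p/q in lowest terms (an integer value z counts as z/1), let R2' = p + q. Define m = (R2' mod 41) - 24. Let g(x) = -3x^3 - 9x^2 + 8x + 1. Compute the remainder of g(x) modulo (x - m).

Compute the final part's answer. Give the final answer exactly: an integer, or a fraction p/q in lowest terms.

111

Part 1: remainder = value at the root: -6*(9)^4 + 4*(9)^3 + 4*(9)^2 + 5*(9)^1 + 4 = (-39366) + (2916) + (324) + (45) + (4) = -36077; answer -36077
Part 2: R1 = -36077; c = -1; cross terms: (-4*-26 - 2*-7)=118, (2*12 - 21*-26)=570, (21*-1 - 5*12)=-81, (5*18 - -25*-1)=65, (-25*-7 - -4*18)=247; twice the area = |919| = 919; area = 919/2; answer 919/2
Part 3: R2 = 919/2; threaded value p + q = 921; m = -5; remainder = value at the root: -3*(-5)^3 - 9*(-5)^2 + 8*(-5)^1 + 1 = (375) + (-225) + (-40) + (1) = 111; answer 111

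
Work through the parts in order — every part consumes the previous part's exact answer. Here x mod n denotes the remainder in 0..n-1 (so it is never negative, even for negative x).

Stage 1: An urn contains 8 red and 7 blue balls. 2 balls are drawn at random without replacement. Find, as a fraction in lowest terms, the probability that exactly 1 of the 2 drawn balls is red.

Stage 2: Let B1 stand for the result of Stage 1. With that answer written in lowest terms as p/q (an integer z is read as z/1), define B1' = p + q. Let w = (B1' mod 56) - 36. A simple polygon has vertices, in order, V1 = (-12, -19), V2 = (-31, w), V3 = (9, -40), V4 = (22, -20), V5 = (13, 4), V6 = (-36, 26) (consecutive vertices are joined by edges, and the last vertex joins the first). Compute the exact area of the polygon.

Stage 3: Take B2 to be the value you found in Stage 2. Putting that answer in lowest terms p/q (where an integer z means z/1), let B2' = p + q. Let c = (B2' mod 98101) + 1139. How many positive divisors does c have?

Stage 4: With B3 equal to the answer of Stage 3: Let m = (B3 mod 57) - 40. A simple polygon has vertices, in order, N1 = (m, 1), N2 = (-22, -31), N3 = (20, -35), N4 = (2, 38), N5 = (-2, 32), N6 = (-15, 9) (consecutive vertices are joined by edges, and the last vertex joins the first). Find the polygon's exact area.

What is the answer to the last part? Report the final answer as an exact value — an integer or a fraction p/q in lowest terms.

4109/2

Stage 1: total draws C(15,2) = 105; favorable C(8,1)*C(7,1) = 56; P = 8/15; answer 8/15
Stage 2: B1 = 8/15; threaded value p + q = 23; w = -13; cross terms: (-12*-13 - -31*-19)=-433, (-31*-40 - 9*-13)=1357, (9*-20 - 22*-40)=700, (22*4 - 13*-20)=348, (13*26 - -36*4)=482, (-36*-19 - -12*26)=996; twice the area = |3450| = 3450; area = 1725; answer 1725
Stage 3: B2 = 1725; threaded value p + q = 1726; c = 2865; 2865 = 3 * 5 * 191; number of divisors = (1+1) * (1+1) * (1+1) = 8; answer 8
Stage 4: B3 = 8; m = -32; cross terms: (-32*-31 - -22*1)=1014, (-22*-35 - 20*-31)=1390, (20*38 - 2*-35)=830, (2*32 - -2*38)=140, (-2*9 - -15*32)=462, (-15*1 - -32*9)=273; twice the area = |4109| = 4109; area = 4109/2; answer 4109/2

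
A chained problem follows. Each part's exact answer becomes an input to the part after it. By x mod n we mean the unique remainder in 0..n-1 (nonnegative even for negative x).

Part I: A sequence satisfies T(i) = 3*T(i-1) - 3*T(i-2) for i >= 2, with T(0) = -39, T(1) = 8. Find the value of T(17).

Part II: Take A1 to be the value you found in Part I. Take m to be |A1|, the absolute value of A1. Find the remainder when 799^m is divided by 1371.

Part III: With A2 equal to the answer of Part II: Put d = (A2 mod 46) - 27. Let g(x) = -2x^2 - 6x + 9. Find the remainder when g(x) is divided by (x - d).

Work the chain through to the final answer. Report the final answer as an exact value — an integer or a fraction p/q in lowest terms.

Part I: T(2) = 3*(8) - 3*(-39) = 141; iterating: T(2)=141, T(3)=399, T(4)=774, T(5)=1125, T(6)=1053, T(7)=-216, T(8)=-3807, T(9)=-10773, T(10)=-20898, T(11)=-30375, T(12)=-28431, T(13)=5832, T(14)=102789, T(15)=290871, T(16)=564246, T(17)=820125; answer 820125
Part II: A1 = 820125; m = 820125; squarings mod 1371: 799^1=799, 799^2=886, 799^4=784, 799^8=448, 799^16=538, 799^32=163, 799^64=520, 799^128=313, 799^256=628, 799^512=907, 799^1024=49, 799^2048=1030, 799^4096=1117, 799^8192=79, 799^16384=757, 799^32768=1342, 799^65536=841, 799^131072=1216, 799^262144=718, 799^524288=28; 799^820125 = 799^1 * 799^4 * 799^8 * 799^16 * 799^128 * 799^256 * 799^512 * 799^32768 * 799^262144 * 799^524288 = 121 (mod 1371); answer 121
Part III: A2 = 121; d = 2; remainder = value at the root: -2*(2)^2 - 6*(2)^1 + 9 = (-8) + (-12) + (9) = -11; answer -11

-11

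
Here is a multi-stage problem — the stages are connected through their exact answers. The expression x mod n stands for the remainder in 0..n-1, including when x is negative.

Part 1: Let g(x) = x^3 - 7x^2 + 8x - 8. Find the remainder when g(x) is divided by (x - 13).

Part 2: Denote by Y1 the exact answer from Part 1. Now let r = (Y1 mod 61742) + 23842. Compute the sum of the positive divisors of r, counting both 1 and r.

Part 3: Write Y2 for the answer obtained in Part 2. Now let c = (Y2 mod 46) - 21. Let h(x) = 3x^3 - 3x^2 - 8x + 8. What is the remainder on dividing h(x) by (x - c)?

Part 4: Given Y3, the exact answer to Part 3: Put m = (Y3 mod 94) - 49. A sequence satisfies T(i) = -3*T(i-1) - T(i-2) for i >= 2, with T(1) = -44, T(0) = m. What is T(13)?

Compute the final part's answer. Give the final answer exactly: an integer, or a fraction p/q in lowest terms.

Part 1: remainder = value at the root: 1*(13)^3 - 7*(13)^2 + 8*(13)^1 - 8 = (2197) + (-1183) + (104) + (-8) = 1110; answer 1110
Part 2: Y1 = 1110; r = 24952; 24952 = 2^3 * 3119; sigma = (1 + 2 + 4 + 8) * (1 + 3119) = 15 * 3120 = 46800; answer 46800
Part 3: Y2 = 46800; c = -3; remainder = value at the root: 3*(-3)^3 - 3*(-3)^2 - 8*(-3)^1 + 8 = (-81) + (-27) + (24) + (8) = -76; answer -76
Part 4: Y3 = -76; m = -31; T(2) = -3*(-44) - 1*(-31) = 163; iterating: T(2)=163, T(3)=-445, T(4)=1172, T(5)=-3071, T(6)=8041, T(7)=-21052, T(8)=55115, T(9)=-144293, T(10)=377764, T(11)=-988999, T(12)=2589233, T(13)=-6778700; answer -6778700

-6778700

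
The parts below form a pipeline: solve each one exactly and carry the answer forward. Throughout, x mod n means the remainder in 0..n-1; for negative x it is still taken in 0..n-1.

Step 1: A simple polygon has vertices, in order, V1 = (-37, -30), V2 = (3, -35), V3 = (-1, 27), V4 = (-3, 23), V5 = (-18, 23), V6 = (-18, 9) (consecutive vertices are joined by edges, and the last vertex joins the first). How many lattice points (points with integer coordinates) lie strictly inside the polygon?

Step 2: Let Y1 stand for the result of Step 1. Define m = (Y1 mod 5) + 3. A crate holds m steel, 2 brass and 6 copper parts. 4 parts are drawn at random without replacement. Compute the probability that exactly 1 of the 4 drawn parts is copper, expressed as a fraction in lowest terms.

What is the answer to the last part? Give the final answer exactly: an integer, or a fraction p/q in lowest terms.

Step 1: cross terms: (-37*-35 - 3*-30)=1385, (3*27 - -1*-35)=46, (-1*23 - -3*27)=58, (-3*23 - -18*23)=345, (-18*9 - -18*23)=252, (-18*-30 - -37*9)=873; twice the area = |2959| = 2959; area = 2959/2; boundary points = 5 + 2 + 2 + 15 + 14 + 1 = 39; strictly interior points = area - boundary/2 + 1 = 1461; answer 1461
Step 2: Y1 = 1461; m = 4; total draws C(12,4) = 495; favorable C(6,1)*C(6,3) = 120; P = 8/33; answer 8/33

8/33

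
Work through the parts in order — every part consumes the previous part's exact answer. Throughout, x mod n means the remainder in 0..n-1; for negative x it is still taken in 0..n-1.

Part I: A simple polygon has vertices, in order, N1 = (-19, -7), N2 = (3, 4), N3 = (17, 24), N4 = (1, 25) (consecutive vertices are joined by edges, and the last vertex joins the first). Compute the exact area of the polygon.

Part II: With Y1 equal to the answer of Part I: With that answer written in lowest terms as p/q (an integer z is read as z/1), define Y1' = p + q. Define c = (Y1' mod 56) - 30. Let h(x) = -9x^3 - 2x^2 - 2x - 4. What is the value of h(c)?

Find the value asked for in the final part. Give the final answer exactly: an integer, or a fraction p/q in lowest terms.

Part I: cross terms: (-19*4 - 3*-7)=-55, (3*24 - 17*4)=4, (17*25 - 1*24)=401, (1*-7 - -19*25)=468; twice the area = |818| = 818; area = 409; answer 409
Part II: Y1 = 409; threaded value p + q = 410; c = -12; -9*(-12)^3 - 2*(-12)^2 - 2*(-12)^1 - 4 = (15552) + (-288) + (24) + (-4) = 15284; answer 15284

15284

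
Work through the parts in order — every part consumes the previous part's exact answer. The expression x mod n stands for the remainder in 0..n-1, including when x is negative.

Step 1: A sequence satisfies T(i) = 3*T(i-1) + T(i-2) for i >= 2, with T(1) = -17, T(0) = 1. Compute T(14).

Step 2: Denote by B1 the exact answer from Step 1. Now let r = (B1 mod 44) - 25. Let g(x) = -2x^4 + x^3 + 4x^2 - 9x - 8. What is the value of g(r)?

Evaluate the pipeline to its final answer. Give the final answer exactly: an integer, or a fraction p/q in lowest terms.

-265894

Step 1: T(2) = 3*(-17) + 1*(1) = -50; iterating: T(2)=-50, T(3)=-167, T(4)=-551, T(5)=-1820, T(6)=-6011, T(7)=-19853, T(8)=-65570, T(9)=-216563, T(10)=-715259, T(11)=-2362340, T(12)=-7802279, T(13)=-25769177, T(14)=-85109810; answer -85109810
Step 2: B1 = -85109810; r = -19; -2*(-19)^4 + 1*(-19)^3 + 4*(-19)^2 - 9*(-19)^1 - 8 = (-260642) + (-6859) + (1444) + (171) + (-8) = -265894; answer -265894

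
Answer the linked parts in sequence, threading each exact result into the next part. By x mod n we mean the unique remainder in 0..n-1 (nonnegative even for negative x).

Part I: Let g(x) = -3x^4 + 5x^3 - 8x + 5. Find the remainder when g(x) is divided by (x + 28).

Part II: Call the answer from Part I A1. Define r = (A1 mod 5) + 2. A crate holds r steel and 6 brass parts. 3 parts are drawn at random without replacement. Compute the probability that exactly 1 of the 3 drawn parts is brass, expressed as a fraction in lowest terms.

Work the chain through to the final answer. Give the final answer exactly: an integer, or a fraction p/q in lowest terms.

3/14

Part I: remainder = value at the root: -3*(-28)^4 + 5*(-28)^3 - 8*(-28)^1 + 5 = (-1843968) + (-109760) + (224) + (5) = -1953499; answer -1953499
Part II: A1 = -1953499; r = 3; total draws C(9,3) = 84; favorable C(6,1)*C(3,2) = 18; P = 3/14; answer 3/14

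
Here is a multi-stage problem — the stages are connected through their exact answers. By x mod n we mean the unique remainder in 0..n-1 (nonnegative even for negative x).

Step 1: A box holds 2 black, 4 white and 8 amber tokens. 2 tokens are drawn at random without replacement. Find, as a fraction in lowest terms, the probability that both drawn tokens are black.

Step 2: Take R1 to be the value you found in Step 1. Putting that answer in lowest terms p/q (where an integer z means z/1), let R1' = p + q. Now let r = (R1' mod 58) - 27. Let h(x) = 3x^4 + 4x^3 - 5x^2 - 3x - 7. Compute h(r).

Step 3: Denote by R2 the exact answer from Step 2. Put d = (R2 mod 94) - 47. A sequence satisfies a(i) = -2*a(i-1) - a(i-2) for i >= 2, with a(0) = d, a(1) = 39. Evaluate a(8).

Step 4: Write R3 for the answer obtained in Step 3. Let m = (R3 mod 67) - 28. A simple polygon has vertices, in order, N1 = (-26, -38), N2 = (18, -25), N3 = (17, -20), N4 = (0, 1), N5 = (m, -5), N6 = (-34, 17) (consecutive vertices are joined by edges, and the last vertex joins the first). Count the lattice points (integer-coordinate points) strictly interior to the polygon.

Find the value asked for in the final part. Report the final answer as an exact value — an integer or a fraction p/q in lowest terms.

Step 1: total draws C(14,2) = 91; favorable C(2,2) = 1; P = 1/91; answer 1/91
Step 2: R1 = 1/91; threaded value p + q = 92; r = 7; 3*(7)^4 + 4*(7)^3 - 5*(7)^2 - 3*(7)^1 - 7 = (7203) + (1372) + (-245) + (-21) + (-7) = 8302; answer 8302
Step 3: R2 = 8302; d = -17; a(2) = -2*(39) - 1*(-17) = -61; iterating: a(2)=-61, a(3)=83, a(4)=-105, a(5)=127, a(6)=-149, a(7)=171, a(8)=-193; answer -193
Step 4: R3 = -193; m = -20; cross terms: (-26*-25 - 18*-38)=1334, (18*-20 - 17*-25)=65, (17*1 - 0*-20)=17, (0*-5 - -20*1)=20, (-20*17 - -34*-5)=-510, (-34*-38 - -26*17)=1734; twice the area = |2660| = 2660; area = 1330; boundary points = 1 + 1 + 1 + 2 + 2 + 1 = 8; strictly interior points = area - boundary/2 + 1 = 1327; answer 1327

1327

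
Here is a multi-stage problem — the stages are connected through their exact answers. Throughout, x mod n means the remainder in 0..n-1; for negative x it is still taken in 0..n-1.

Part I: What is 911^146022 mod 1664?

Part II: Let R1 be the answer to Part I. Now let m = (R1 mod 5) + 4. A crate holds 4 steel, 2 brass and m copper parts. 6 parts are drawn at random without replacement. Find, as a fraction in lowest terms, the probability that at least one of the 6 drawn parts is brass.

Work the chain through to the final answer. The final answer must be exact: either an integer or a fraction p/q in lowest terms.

Part I: squarings mod 1664: 911^1=911, 911^2=1249, 911^4=833, 911^8=1, 911^16=1, 911^32=1, 911^64=1, 911^128=1, 911^256=1, 911^512=1, 911^1024=1, 911^2048=1, 911^4096=1, 911^8192=1, 911^16384=1, 911^32768=1, 911^65536=1, 911^131072=1; 911^146022 = 911^2 * 911^4 * 911^32 * 911^64 * 911^512 * 911^2048 * 911^4096 * 911^8192 * 911^131072 = 417 (mod 1664); answer 417
Part II: R1 = 417; m = 6; total draws C(12,6) = 924; complement C(10,6) = 210; favorable 924 - 210 = 714; P = 17/22; answer 17/22

17/22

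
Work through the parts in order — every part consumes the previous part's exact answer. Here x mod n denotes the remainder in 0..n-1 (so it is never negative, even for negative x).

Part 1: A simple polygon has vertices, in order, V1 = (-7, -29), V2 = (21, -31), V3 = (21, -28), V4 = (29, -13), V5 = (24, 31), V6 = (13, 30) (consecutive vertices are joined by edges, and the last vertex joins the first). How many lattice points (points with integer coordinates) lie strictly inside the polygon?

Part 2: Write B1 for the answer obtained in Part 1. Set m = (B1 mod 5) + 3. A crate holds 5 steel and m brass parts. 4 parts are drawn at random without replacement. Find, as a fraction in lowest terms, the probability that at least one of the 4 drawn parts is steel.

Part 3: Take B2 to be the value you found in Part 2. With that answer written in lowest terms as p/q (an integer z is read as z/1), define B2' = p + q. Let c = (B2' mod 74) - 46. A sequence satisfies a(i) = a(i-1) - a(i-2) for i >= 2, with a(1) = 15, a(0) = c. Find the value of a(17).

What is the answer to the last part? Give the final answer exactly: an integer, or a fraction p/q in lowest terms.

-32

Part 1: cross terms: (-7*-31 - 21*-29)=826, (21*-28 - 21*-31)=63, (21*-13 - 29*-28)=539, (29*31 - 24*-13)=1211, (24*30 - 13*31)=317, (13*-29 - -7*30)=-167; twice the area = |2789| = 2789; area = 2789/2; boundary points = 2 + 3 + 1 + 1 + 1 + 1 = 9; strictly interior points = area - boundary/2 + 1 = 1391; answer 1391
Part 2: B1 = 1391; m = 4; total draws C(9,4) = 126; complement C(4,4) = 1; favorable 126 - 1 = 125; P = 125/126; answer 125/126
Part 3: B2 = 125/126; threaded value p + q = 251; c = -17; a(2) = 1*(15) - 1*(-17) = 32; iterating: a(2)=32, a(3)=17, a(4)=-15, a(5)=-32, a(6)=-17, a(7)=15, a(8)=32, a(9)=17, a(10)=-15, a(11)=-32, a(12)=-17, a(13)=15, a(14)=32, a(15)=17, a(16)=-15, a(17)=-32; answer -32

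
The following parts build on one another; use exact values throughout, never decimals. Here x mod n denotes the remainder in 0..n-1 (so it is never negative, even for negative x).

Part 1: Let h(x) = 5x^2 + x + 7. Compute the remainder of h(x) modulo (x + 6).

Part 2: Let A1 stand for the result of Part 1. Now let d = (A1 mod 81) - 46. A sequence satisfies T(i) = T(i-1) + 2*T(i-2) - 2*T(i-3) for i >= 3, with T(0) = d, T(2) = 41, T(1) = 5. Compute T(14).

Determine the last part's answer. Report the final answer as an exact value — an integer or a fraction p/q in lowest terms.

Part 1: remainder = value at the root: 5*(-6)^2 + 1*(-6)^1 + 7 = (180) + (-6) + (7) = 181; answer 181
Part 2: A1 = 181; d = -27; T(3) = 1*(41) + 2*(5) - 2*(-27) = 105; iterating: T(3)=105, T(4)=177, T(5)=305, T(6)=449, T(7)=705, T(8)=993, T(9)=1505, T(10)=2081, T(11)=3105, T(12)=4257, T(13)=6305, T(14)=8609; answer 8609

8609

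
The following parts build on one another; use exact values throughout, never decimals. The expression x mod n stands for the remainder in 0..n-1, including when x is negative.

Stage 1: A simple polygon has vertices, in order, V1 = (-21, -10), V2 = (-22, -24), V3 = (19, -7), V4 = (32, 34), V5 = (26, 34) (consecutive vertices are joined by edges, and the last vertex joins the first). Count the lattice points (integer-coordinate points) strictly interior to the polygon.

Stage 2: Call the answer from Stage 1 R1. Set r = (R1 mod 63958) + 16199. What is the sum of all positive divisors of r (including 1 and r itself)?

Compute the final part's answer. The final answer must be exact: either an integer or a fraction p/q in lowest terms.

Stage 1: cross terms: (-21*-24 - -22*-10)=284, (-22*-7 - 19*-24)=610, (19*34 - 32*-7)=870, (32*34 - 26*34)=204, (26*-10 - -21*34)=454; twice the area = |2422| = 2422; area = 1211; boundary points = 1 + 1 + 1 + 6 + 1 = 10; strictly interior points = area - boundary/2 + 1 = 1207; answer 1207
Stage 2: R1 = 1207; r = 17406; 17406 = 2 * 3^2 * 967; sigma = (1 + 2) * (1 + 3 + 9) * (1 + 967) = 3 * 13 * 968 = 37752; answer 37752

37752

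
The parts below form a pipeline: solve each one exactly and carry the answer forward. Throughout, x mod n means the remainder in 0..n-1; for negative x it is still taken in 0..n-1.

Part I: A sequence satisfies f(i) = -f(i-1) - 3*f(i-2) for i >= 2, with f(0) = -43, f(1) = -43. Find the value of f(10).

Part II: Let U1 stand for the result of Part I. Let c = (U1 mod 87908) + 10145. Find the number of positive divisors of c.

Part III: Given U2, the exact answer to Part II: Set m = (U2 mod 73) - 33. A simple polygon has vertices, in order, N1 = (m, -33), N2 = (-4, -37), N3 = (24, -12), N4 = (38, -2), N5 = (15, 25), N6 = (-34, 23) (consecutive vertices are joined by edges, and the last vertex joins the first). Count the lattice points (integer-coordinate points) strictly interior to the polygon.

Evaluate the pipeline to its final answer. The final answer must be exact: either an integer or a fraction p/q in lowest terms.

2639

Part I: f(2) = -1*(-43) - 3*(-43) = 172; iterating: f(2)=172, f(3)=-43, f(4)=-473, f(5)=602, f(6)=817, f(7)=-2623, f(8)=172, f(9)=7697, f(10)=-8213; answer -8213
Part II: U1 = -8213; c = 89840; 89840 = 2^4 * 5 * 1123; number of divisors = (4+1) * (1+1) * (1+1) = 20; answer 20
Part III: U2 = 20; m = -13; cross terms: (-13*-37 - -4*-33)=349, (-4*-12 - 24*-37)=936, (24*-2 - 38*-12)=408, (38*25 - 15*-2)=980, (15*23 - -34*25)=1195, (-34*-33 - -13*23)=1421; twice the area = |5289| = 5289; area = 5289/2; boundary points = 1 + 1 + 2 + 1 + 1 + 7 = 13; strictly interior points = area - boundary/2 + 1 = 2639; answer 2639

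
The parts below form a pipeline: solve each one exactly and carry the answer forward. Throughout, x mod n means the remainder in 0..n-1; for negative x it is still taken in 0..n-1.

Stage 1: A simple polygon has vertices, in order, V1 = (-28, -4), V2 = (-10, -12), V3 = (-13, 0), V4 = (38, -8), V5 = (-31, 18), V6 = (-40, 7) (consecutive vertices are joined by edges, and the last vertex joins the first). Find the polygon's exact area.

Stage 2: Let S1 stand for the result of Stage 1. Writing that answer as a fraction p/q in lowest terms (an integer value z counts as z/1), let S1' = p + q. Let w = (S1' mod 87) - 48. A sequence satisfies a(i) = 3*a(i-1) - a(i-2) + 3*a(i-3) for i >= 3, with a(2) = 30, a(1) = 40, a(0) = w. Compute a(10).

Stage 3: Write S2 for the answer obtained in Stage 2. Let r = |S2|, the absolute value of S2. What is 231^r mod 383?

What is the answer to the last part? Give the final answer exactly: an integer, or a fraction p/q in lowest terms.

21

Stage 1: cross terms: (-28*-12 - -10*-4)=296, (-10*0 - -13*-12)=-156, (-13*-8 - 38*0)=104, (38*18 - -31*-8)=436, (-31*7 - -40*18)=503, (-40*-4 - -28*7)=356; twice the area = |1539| = 1539; area = 1539/2; answer 1539/2
Stage 2: S1 = 1539/2; threaded value p + q = 1541; w = 14; a(3) = 3*(30) - 1*(40) + 3*(14) = 92; iterating: a(3)=92, a(4)=366, a(5)=1096, a(6)=3198, a(7)=9596, a(8)=28878, a(9)=86632, a(10)=259806; answer 259806
Stage 3: S2 = 259806; r = 259806; squarings mod 383: 231^1=231, 231^2=124, 231^4=56, 231^8=72, 231^16=205, 231^32=278, 231^64=301, 231^128=213, 231^256=175, 231^512=368, 231^1024=225, 231^2048=69, 231^4096=165, 231^8192=32, 231^16384=258, 231^32768=305, 231^65536=339, 231^131072=21; 231^259806 = 231^2 * 231^4 * 231^8 * 231^16 * 231^64 * 231^128 * 231^512 * 231^1024 * 231^4096 * 231^8192 * 231^16384 * 231^32768 * 231^65536 * 231^131072 = 21 (mod 383); answer 21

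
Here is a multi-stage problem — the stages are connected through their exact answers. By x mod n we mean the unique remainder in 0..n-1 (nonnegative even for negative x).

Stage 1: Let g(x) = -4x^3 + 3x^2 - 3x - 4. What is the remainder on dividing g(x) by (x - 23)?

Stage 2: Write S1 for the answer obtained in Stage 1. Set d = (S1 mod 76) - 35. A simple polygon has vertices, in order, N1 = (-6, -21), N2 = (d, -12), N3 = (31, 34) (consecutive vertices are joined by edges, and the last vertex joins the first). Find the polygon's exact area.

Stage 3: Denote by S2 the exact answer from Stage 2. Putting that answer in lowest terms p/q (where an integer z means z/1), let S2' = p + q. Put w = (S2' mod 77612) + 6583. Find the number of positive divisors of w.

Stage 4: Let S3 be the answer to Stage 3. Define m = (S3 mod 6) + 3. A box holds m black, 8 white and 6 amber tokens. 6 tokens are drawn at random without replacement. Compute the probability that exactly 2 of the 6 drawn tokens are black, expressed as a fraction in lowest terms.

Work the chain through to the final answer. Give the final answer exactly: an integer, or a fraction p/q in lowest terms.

33/136

Stage 1: remainder = value at the root: -4*(23)^3 + 3*(23)^2 - 3*(23)^1 - 4 = (-48668) + (1587) + (-69) + (-4) = -47154; answer -47154
Stage 2: S1 = -47154; d = 7; cross terms: (-6*-12 - 7*-21)=219, (7*34 - 31*-12)=610, (31*-21 - -6*34)=-447; twice the area = |382| = 382; area = 191; answer 191
Stage 3: S2 = 191; threaded value p + q = 192; w = 6775; 6775 = 5^2 * 271; number of divisors = (2+1) * (1+1) = 6; answer 6
Stage 4: S3 = 6; m = 3; total draws C(17,6) = 12376; favorable C(3,2)*C(14,4) = 3003; P = 33/136; answer 33/136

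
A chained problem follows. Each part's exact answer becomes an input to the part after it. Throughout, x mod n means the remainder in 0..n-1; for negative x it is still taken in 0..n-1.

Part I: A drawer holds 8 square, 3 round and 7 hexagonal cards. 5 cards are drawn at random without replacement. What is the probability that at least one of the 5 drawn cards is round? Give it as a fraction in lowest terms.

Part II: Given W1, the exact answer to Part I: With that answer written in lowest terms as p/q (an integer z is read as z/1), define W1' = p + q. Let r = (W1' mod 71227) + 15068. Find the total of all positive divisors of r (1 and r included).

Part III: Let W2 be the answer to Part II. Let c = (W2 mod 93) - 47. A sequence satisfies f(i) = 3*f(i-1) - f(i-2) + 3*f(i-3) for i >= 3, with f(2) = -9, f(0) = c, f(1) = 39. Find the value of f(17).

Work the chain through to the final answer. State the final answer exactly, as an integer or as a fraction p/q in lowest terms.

Part I: total draws C(18,5) = 8568; complement C(15,5) = 3003; favorable 8568 - 3003 = 5565; P = 265/408; answer 265/408
Part II: W1 = 265/408; threaded value p + q = 673; r = 15741; 15741 = 3^3 * 11 * 53; sigma = (1 + 3 + 9 + 27) * (1 + 11) * (1 + 53) = 40 * 12 * 54 = 25920; answer 25920
Part III: W2 = 25920; c = 19; f(3) = 3*(-9) - 1*(39) + 3*(19) = -9; iterating: f(3)=-9, f(4)=99, f(5)=279, f(6)=711, f(7)=2151, f(8)=6579, f(9)=19719, f(10)=59031, f(11)=177111, f(12)=531459, f(13)=1594359, f(14)=4782951, f(15)=14348871, f(16)=43046739, f(17)=129140199; answer 129140199

129140199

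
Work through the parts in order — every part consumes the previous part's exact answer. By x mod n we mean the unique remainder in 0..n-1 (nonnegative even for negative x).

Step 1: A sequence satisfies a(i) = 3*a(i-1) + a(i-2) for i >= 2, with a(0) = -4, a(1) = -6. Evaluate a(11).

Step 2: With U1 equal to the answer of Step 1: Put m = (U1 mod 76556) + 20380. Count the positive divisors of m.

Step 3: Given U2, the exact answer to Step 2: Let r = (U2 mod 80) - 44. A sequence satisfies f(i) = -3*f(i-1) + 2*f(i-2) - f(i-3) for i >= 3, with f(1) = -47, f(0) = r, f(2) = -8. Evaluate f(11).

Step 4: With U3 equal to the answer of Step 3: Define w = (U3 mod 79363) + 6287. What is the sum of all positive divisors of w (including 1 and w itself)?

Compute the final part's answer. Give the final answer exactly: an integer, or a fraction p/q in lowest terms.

Step 1: a(2) = 3*(-6) + 1*(-4) = -22; iterating: a(2)=-22, a(3)=-72, a(4)=-238, a(5)=-786, a(6)=-2596, a(7)=-8574, a(8)=-28318, a(9)=-93528, a(10)=-308902, a(11)=-1020234; answer -1020234
Step 2: U1 = -1020234; m = 71930; 71930 = 2 * 5 * 7193; number of divisors = (1+1) * (1+1) * (1+1) = 8; answer 8
Step 3: U2 = 8; r = -36; f(3) = -3*(-8) + 2*(-47) - 1*(-36) = -34; iterating: f(3)=-34, f(4)=133, f(5)=-459, f(6)=1677, f(7)=-6082, f(8)=22059, f(9)=-80018, f(10)=290254, f(11)=-1052857; answer -1052857
Step 4: U3 = -1052857; w = 64512; 64512 = 2^10 * 3^2 * 7; sigma = (1 + 2 + 4 + 8 + 16 + 32 + 64 + 128 + 256 + 512 + 1024) * (1 + 3 + 9) * (1 + 7) = 2047 * 13 * 8 = 212888; answer 212888

212888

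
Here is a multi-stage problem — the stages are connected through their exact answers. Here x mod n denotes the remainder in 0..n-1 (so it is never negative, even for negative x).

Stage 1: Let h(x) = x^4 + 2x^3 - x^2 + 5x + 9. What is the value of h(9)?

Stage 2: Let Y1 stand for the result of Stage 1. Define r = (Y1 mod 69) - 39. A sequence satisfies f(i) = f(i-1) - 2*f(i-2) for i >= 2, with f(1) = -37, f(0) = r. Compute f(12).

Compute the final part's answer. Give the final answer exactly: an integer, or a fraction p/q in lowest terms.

-2493

Stage 1: 1*(9)^4 + 2*(9)^3 - 1*(9)^2 + 5*(9)^1 + 9 = (6561) + (1458) + (-81) + (45) + (9) = 7992; answer 7992
Stage 2: Y1 = 7992; r = 18; f(2) = 1*(-37) - 2*(18) = -73; iterating: f(2)=-73, f(3)=1, f(4)=147, f(5)=145, f(6)=-149, f(7)=-439, f(8)=-141, f(9)=737, f(10)=1019, f(11)=-455, f(12)=-2493; answer -2493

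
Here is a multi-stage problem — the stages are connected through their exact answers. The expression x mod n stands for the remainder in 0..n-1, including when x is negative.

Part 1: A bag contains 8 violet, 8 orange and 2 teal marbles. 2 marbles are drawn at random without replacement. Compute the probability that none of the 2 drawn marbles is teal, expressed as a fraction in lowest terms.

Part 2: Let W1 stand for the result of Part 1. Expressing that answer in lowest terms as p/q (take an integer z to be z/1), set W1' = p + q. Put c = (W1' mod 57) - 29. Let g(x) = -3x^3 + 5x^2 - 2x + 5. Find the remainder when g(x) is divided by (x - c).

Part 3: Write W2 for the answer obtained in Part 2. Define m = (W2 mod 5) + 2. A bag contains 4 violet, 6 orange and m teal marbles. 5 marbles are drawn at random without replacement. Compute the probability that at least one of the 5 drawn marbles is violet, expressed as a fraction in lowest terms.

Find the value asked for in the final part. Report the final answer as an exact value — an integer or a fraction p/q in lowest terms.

Part 1: total draws C(18,2) = 153; favorable C(16,2) = 120; P = 40/51; answer 40/51
Part 2: W1 = 40/51; threaded value p + q = 91; c = 5; remainder = value at the root: -3*(5)^3 + 5*(5)^2 - 2*(5)^1 + 5 = (-375) + (125) + (-10) + (5) = -255; answer -255
Part 3: W2 = -255; m = 2; total draws C(12,5) = 792; complement C(8,5) = 56; favorable 792 - 56 = 736; P = 92/99; answer 92/99

92/99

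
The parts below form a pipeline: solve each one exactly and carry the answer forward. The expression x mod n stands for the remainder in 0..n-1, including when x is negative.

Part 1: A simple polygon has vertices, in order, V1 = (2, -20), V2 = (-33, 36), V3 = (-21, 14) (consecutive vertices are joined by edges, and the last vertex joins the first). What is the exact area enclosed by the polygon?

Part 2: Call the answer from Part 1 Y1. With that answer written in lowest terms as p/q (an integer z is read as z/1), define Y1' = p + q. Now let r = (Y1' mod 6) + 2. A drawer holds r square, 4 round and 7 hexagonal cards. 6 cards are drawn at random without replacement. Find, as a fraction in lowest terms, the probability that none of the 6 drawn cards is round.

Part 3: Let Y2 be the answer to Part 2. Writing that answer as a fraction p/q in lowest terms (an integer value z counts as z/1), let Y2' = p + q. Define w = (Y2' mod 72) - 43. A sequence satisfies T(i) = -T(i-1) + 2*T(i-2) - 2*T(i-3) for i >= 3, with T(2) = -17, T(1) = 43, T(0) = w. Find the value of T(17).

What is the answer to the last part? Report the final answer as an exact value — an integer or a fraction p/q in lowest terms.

Part 1: cross terms: (2*36 - -33*-20)=-588, (-33*14 - -21*36)=294, (-21*-20 - 2*14)=392; twice the area = |98| = 98; area = 49; answer 49
Part 2: Y1 = 49; threaded value p + q = 50; r = 4; total draws C(15,6) = 5005; favorable C(11,6) = 462; P = 6/65; answer 6/65
Part 3: Y2 = 6/65; threaded value p + q = 71; w = 28; T(3) = -1*(-17) + 2*(43) - 2*(28) = 47; iterating: T(3)=47, T(4)=-167, T(5)=295, T(6)=-723, T(7)=1647, T(8)=-3683, T(9)=8423, T(10)=-19083, T(11)=43295, T(12)=-98307, T(13)=223063, T(14)=-506267, T(15)=1149007, T(16)=-2607667, T(17)=5918215; answer 5918215

5918215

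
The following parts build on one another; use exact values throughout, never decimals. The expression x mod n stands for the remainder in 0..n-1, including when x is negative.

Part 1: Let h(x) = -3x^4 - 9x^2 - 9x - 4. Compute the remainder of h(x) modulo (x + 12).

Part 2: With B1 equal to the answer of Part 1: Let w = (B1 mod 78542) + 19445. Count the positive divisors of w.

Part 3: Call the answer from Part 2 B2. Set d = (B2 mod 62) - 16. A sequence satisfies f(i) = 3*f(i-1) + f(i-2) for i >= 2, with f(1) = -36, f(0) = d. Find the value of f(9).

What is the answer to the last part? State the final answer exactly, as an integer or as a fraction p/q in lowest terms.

-451212

Part 1: remainder = value at the root: -3*(-12)^4 - 9*(-12)^2 - 9*(-12)^1 - 4 = (-62208) + (-1296) + (108) + (-4) = -63400; answer -63400
Part 2: B1 = -63400; w = 34587; 34587 = 3^4 * 7 * 61; number of divisors = (4+1) * (1+1) * (1+1) = 20; answer 20
Part 3: B2 = 20; d = 4; f(2) = 3*(-36) + 1*(4) = -104; iterating: f(2)=-104, f(3)=-348, f(4)=-1148, f(5)=-3792, f(6)=-12524, f(7)=-41364, f(8)=-136616, f(9)=-451212; answer -451212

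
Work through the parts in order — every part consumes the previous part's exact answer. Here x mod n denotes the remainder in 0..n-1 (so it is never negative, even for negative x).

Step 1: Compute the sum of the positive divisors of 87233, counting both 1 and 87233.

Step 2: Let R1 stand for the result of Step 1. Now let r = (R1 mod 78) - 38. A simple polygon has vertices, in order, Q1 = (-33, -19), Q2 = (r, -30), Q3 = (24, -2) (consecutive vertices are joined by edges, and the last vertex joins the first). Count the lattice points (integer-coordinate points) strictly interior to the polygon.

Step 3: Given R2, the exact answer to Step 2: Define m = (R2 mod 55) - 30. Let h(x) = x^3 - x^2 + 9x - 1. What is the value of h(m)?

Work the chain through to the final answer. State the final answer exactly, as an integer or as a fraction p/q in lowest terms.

Step 1: 87233 = 83 * 1051; sigma = (1 + 83) * (1 + 1051) = 84 * 1052 = 88368; answer 88368
Step 2: R1 = 88368; r = 34; cross terms: (-33*-30 - 34*-19)=1636, (34*-2 - 24*-30)=652, (24*-19 - -33*-2)=-522; twice the area = |1766| = 1766; area = 883; boundary points = 1 + 2 + 1 = 4; strictly interior points = area - boundary/2 + 1 = 882; answer 882
Step 3: R2 = 882; m = -28; 1*(-28)^3 - 1*(-28)^2 + 9*(-28)^1 - 1 = (-21952) + (-784) + (-252) + (-1) = -22989; answer -22989

-22989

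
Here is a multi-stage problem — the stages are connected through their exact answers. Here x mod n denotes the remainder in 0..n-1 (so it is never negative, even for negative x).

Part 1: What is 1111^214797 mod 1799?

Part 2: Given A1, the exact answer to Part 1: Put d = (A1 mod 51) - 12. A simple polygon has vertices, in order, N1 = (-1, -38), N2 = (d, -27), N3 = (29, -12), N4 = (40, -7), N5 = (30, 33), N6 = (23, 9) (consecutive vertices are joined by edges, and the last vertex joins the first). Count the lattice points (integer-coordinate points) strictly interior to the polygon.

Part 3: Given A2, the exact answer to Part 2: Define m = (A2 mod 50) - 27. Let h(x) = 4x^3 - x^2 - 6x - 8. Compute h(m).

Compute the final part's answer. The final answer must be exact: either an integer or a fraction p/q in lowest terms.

-23552

Part 1: squarings mod 1799: 1111^1=1111, 1111^2=207, 1111^4=1472, 1111^8=788, 1111^16=289, 1111^32=767, 1111^64=16, 1111^128=256, 1111^256=772, 1111^512=515, 1111^1024=772, 1111^2048=515, 1111^4096=772, 1111^8192=515, 1111^16384=772, 1111^32768=515, 1111^65536=772, 1111^131072=515; 1111^214797 = 1111^1 * 1111^4 * 1111^8 * 1111^256 * 1111^512 * 1111^1024 * 1111^16384 * 1111^65536 * 1111^131072 = 1203 (mod 1799); answer 1203
Part 2: A1 = 1203; d = 18; cross terms: (-1*-27 - 18*-38)=711, (18*-12 - 29*-27)=567, (29*-7 - 40*-12)=277, (40*33 - 30*-7)=1530, (30*9 - 23*33)=-489, (23*-38 - -1*9)=-865; twice the area = |1731| = 1731; area = 1731/2; boundary points = 1 + 1 + 1 + 10 + 1 + 1 = 15; strictly interior points = area - boundary/2 + 1 = 859; answer 859
Part 3: A2 = 859; m = -18; 4*(-18)^3 - 1*(-18)^2 - 6*(-18)^1 - 8 = (-23328) + (-324) + (108) + (-8) = -23552; answer -23552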